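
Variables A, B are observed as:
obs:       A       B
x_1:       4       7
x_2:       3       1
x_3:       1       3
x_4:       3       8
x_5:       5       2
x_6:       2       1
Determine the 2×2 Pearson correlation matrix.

Step 1 — column means:
  mean(A) = (4 + 3 + 1 + 3 + 5 + 2) / 6 = 18/6 = 3
  mean(B) = (7 + 1 + 3 + 8 + 2 + 1) / 6 = 22/6 = 3.6667

Step 2 — sample variances and covariances s[i,j] = (1/(n-1)) · Σ_k (x_{k,i} - mean_i) · (x_{k,j} - mean_j), with n-1 = 5:
  s[A,A] = ((1)·(1) + (0)·(0) + (-2)·(-2) + (0)·(0) + (2)·(2) + (-1)·(-1)) / 5 = 10/5 = 2
  s[A,B] = ((1)·(3.3333) + (0)·(-2.6667) + (-2)·(-0.6667) + (0)·(4.3333) + (2)·(-1.6667) + (-1)·(-2.6667)) / 5 = 4/5 = 0.8
  s[B,B] = ((3.3333)·(3.3333) + (-2.6667)·(-2.6667) + (-0.6667)·(-0.6667) + (4.3333)·(4.3333) + (-1.6667)·(-1.6667) + (-2.6667)·(-2.6667)) / 5 = 47.3333/5 = 9.4667
  Sample standard deviations s_i = √(s[i,i]):
  s(A) = √(2) = 1.4142
  s(B) = √(9.4667) = 3.0768

Step 3 — r_{ij} = s_{ij} / (s_i · s_j):
  r[A,A] = 1 (diagonal).
  r[A,B] = 0.8 / (1.4142 · 3.0768) = 0.8 / 4.3512 = 0.1839
  r[B,B] = 1 (diagonal).

R is symmetric with unit diagonal. Assembling:

R = [[1, 0.1839],
 [0.1839, 1]]


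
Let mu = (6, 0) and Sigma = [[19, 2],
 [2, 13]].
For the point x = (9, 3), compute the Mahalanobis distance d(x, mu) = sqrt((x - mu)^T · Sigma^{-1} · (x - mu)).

Step 1 — centre the observation: (x - mu) = (3, 3).

Step 2 — invert Sigma. det(Sigma) = 19·13 - (2)² = 243.
  Sigma^{-1} = (1/det) · [[d, -b], [-b, a]] = [[0.0535, -0.0082],
 [-0.0082, 0.0782]].

Step 3 — form the quadratic (x - mu)^T · Sigma^{-1} · (x - mu):
  Sigma^{-1} · (x - mu) = (0.1358, 0.2099).
  (x - mu)^T · [Sigma^{-1} · (x - mu)] = (3)·(0.1358) + (3)·(0.2099) = 1.037.

Step 4 — take square root: d = √(1.037) ≈ 1.0184.

d(x, mu) = √(1.037) ≈ 1.0184


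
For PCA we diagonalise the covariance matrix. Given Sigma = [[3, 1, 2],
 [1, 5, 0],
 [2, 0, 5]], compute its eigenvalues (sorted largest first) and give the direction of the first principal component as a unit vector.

Step 1 — characteristic polynomial p(λ) = det(λI - Sigma) = λ³ - tr·λ² + c_1·λ - det, where tr = trace, c_1 = sum of the principal 2×2 minors, det = det(Sigma):
  tr = 3 + 5 + 5 = 13,
  c_1 = (3·5 - (1)²) + (3·5 - (2)²) + (5·5 - (0)²) = 14 + 11 + 25 = 50,
  det = 3·(5·5 - (0)²) - (1)·((1)·5 - (0)·(2)) + (2)·((1)·(0) - 5·(2)) = 3·(25) - (1)·(5) + (2)·(-10) = 50.
  So p(λ) = λ³ - 13λ² + 50λ - 50.
Step 2 — look for an integer root (rational root theorem: any rational root is an integer divisor of 50). Testing λ = 5:
  p(5) = 125 - 325 + 250 - 50 = 0  ✓
  Dividing out (λ - 5): p(λ) = (λ - 5)(λ² - 8λ + 10).
Step 3 — remaining eigenvalues from the quadratic λ² - 8λ + 10 = 0:
  Δ = 8² - 4·10 = 64 - 40 = 24,  λ = (8 ± √24)/2 = (8 ± 4.899)/2 ≈ 6.4495 or 1.5505.
  Sorted: λ_1 = 6.4495,  λ_2 = 5,  λ_3 = 1.5505  (check: sum = 13 = tr ✓).

Step 4 — unit eigenvector for λ_1 ≈ 6.4495: v spans the null space of (Sigma - λ_1 I), whose rows are
  r_1 = (-3.4495, 1, 2),  r_2 = (1, -1.4495, 0),  r_3 = (2, 0, -1.4495).
  v is orthogonal to every row, so take v ∝ r_1 × r_2 = ((1)·(0) - (2)·(-1.4495), (2)·(1) - (-3.4495)·(0), (-3.4495)·(-1.4495) - (1)·(1)) ≈ (2.899, 2, 4).
  Let u = (2.899, 2, 4).
  ||u|| = √((2.899)² + (2)² + (4)²) = √(28.4041) ≈ 5.3295,  v_1 = u/||u|| ≈ (0.5439, 0.3753, 0.7505) (||v_1|| = 1).

λ_1 = 6.4495,  λ_2 = 5,  λ_3 = 1.5505;  v_1 ≈ (0.5439, 0.3753, 0.7505)


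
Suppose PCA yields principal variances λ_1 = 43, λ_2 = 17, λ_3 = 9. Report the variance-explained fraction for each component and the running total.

Step 1 — total variance = trace(Sigma) = Σ λ_i = 43 + 17 + 9 = 69.

Step 2 — fraction explained by component i = λ_i / Σ λ:
  PC1: 43/69 = 0.6232
  PC2: 17/69 = 0.2464
  PC3: 9/69 = 0.1304

Step 3 — cumulative fraction after k components = (λ_1 + ... + λ_k) / Σ λ:
  k = 1: 43/69 = 0.6232
  k = 2: (43 + 17)/69 = 60/69 = 0.8696
  k = 3: (43 + 17 + 9)/69 = 69/69 = 1

Summary (fraction, with percent):

explained: PC1 0.6232 (62.32%), PC2 0.2464 (24.64%), PC3 0.1304 (13.04%);  cumulative: 0.6232, 0.8696, 1


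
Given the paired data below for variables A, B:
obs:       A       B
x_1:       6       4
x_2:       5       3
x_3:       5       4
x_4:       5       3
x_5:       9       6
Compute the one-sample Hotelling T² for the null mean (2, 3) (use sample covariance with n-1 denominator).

Step 1 — sample mean vector:
  mean(A) = (6 + 5 + 5 + 5 + 9) / 5 = 30/5 = 6
  mean(B) = (4 + 3 + 4 + 3 + 6) / 5 = 20/5 = 4
  x̄ = (6, 4),  deviation x̄ - mu_0 = (6, 4) - (2, 3) = (4, 1).

Step 2 — sample covariance matrix, S[i,j] = (1/(n-1)) · Σ_k (x_{k,i} - mean_i) · (x_{k,j} - mean_j), divisor n-1 = 4:
  S[A,A] = ((0)·(0) + (-1)·(-1) + (-1)·(-1) + (-1)·(-1) + (3)·(3)) / 4 = 12/4 = 3
  S[A,B] = ((0)·(0) + (-1)·(-1) + (-1)·(0) + (-1)·(-1) + (3)·(2)) / 4 = 8/4 = 2
  S[B,B] = ((0)·(0) + (-1)·(-1) + (0)·(0) + (-1)·(-1) + (2)·(2)) / 4 = 6/4 = 1.5
  S = [[3, 2],
 [2, 1.5]].

Step 3 — invert S. det(S) = 3·1.5 - (2)² = 0.5.
  S^{-1} = (1/det) · [[d, -b], [-b, a]] = [[3, -4],
 [-4, 6]].

Step 4 — quadratic form (x̄ - mu_0)^T · S^{-1} · (x̄ - mu_0):
  S^{-1} · (x̄ - mu_0) = (8, -10),
  (x̄ - mu_0)^T · [...] = (4)·(8) + (1)·(-10) = 22.

Step 5 — scale by n: T² = 5 · 22 = 110.

T² ≈ 110


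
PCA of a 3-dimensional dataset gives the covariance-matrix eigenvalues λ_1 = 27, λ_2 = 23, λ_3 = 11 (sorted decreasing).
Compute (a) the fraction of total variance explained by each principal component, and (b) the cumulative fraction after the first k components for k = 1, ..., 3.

Step 1 — total variance = trace(Sigma) = Σ λ_i = 27 + 23 + 11 = 61.

Step 2 — fraction explained by component i = λ_i / Σ λ:
  PC1: 27/61 = 0.4426
  PC2: 23/61 = 0.377
  PC3: 11/61 = 0.1803

Step 3 — cumulative fraction after k components = (λ_1 + ... + λ_k) / Σ λ:
  k = 1: 27/61 = 0.4426
  k = 2: (27 + 23)/61 = 50/61 = 0.8197
  k = 3: (27 + 23 + 11)/61 = 61/61 = 1

Summary (fraction, with percent):

explained: PC1 0.4426 (44.26%), PC2 0.377 (37.7%), PC3 0.1803 (18.03%);  cumulative: 0.4426, 0.8197, 1


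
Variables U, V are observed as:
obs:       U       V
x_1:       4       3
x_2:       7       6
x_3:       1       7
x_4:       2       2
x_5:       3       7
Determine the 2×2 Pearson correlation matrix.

Step 1 — column means:
  mean(U) = (4 + 7 + 1 + 2 + 3) / 5 = 17/5 = 3.4
  mean(V) = (3 + 6 + 7 + 2 + 7) / 5 = 25/5 = 5

Step 2 — sample variances and covariances s[i,j] = (1/(n-1)) · Σ_k (x_{k,i} - mean_i) · (x_{k,j} - mean_j), with n-1 = 4:
  s[U,U] = ((0.6)·(0.6) + (3.6)·(3.6) + (-2.4)·(-2.4) + (-1.4)·(-1.4) + (-0.4)·(-0.4)) / 4 = 21.2/4 = 5.3
  s[U,V] = ((0.6)·(-2) + (3.6)·(1) + (-2.4)·(2) + (-1.4)·(-3) + (-0.4)·(2)) / 4 = 1/4 = 0.25
  s[V,V] = ((-2)·(-2) + (1)·(1) + (2)·(2) + (-3)·(-3) + (2)·(2)) / 4 = 22/4 = 5.5
  Sample standard deviations s_i = √(s[i,i]):
  s(U) = √(5.3) = 2.3022
  s(V) = √(5.5) = 2.3452

Step 3 — r_{ij} = s_{ij} / (s_i · s_j):
  r[U,U] = 1 (diagonal).
  r[U,V] = 0.25 / (2.3022 · 2.3452) = 0.25 / 5.3991 = 0.0463
  r[V,V] = 1 (diagonal).

R is symmetric with unit diagonal. Assembling:

R = [[1, 0.0463],
 [0.0463, 1]]


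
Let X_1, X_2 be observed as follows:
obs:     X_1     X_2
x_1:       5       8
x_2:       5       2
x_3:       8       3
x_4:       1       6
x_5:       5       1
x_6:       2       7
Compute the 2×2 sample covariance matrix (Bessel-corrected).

Step 1 — column means:
  mean(X_1) = (5 + 5 + 8 + 1 + 5 + 2) / 6 = 26/6 = 4.3333
  mean(X_2) = (8 + 2 + 3 + 6 + 1 + 7) / 6 = 27/6 = 4.5

Step 2 — sample covariance S[i,j] = (1/(n-1)) · Σ_k (x_{k,i} - mean_i) · (x_{k,j} - mean_j), with n-1 = 5.
  S[X_1,X_1] = ((0.6667)·(0.6667) + (0.6667)·(0.6667) + (3.6667)·(3.6667) + (-3.3333)·(-3.3333) + (0.6667)·(0.6667) + (-2.3333)·(-2.3333)) / 5 = 31.3333/5 = 6.2667
  S[X_1,X_2] = ((0.6667)·(3.5) + (0.6667)·(-2.5) + (3.6667)·(-1.5) + (-3.3333)·(1.5) + (0.6667)·(-3.5) + (-2.3333)·(2.5)) / 5 = -18/5 = -3.6
  S[X_2,X_2] = ((3.5)·(3.5) + (-2.5)·(-2.5) + (-1.5)·(-1.5) + (1.5)·(1.5) + (-3.5)·(-3.5) + (2.5)·(2.5)) / 5 = 41.5/5 = 8.3

S is symmetric (S[j,i] = S[i,j]). Assembling:

S = [[6.2667, -3.6],
 [-3.6, 8.3]]


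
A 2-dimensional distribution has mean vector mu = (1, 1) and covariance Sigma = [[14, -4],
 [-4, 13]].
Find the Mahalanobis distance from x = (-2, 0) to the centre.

Step 1 — centre the observation: (x - mu) = (-3, -1).

Step 2 — invert Sigma. det(Sigma) = 14·13 - (-4)² = 166.
  Sigma^{-1} = (1/det) · [[d, -b], [-b, a]] = [[0.0783, 0.0241],
 [0.0241, 0.0843]].

Step 3 — form the quadratic (x - mu)^T · Sigma^{-1} · (x - mu):
  Sigma^{-1} · (x - mu) = (-0.259, -0.1566).
  (x - mu)^T · [Sigma^{-1} · (x - mu)] = (-3)·(-0.259) + (-1)·(-0.1566) = 0.9337.

Step 4 — take square root: d = √(0.9337) ≈ 0.9663.

d(x, mu) = √(0.9337) ≈ 0.9663


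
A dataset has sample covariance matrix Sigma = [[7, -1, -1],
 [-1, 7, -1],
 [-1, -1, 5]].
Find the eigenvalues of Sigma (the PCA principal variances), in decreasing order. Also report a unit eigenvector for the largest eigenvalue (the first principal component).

Step 1 — characteristic polynomial p(λ) = det(λI - Sigma) = λ³ - tr·λ² + c_1·λ - det, where tr = trace, c_1 = sum of the principal 2×2 minors, det = det(Sigma):
  tr = 7 + 7 + 5 = 19,
  c_1 = (7·7 - (-1)²) + (7·5 - (-1)²) + (7·5 - (-1)²) = 48 + 34 + 34 = 116,
  det = 7·(7·5 - (-1)²) - (-1)·((-1)·5 - (-1)·(-1)) + (-1)·((-1)·(-1) - 7·(-1)) = 7·(34) - (-1)·(-6) + (-1)·(8) = 224.
  So p(λ) = λ³ - 19λ² + 116λ - 224.
Step 2 — look for an integer root (rational root theorem: any rational root is an integer divisor of 224). Testing λ = 4:
  p(4) = 64 - 304 + 464 - 224 = 0  ✓
  Dividing out (λ - 4): p(λ) = (λ - 4)(λ² - 15λ + 56).
Step 3 — remaining eigenvalues from the quadratic λ² - 15λ + 56 = 0:
  Δ = 15² - 4·56 = 225 - 224 = 1,  λ = (15 ± √1)/2 = (15 ± 1)/2 = 8 or 7.
  Sorted: λ_1 = 8,  λ_2 = 7,  λ_3 = 4  (check: sum = 19 = tr ✓).

Step 4 — unit eigenvector for λ_1 = 8: v spans the null space of (Sigma - λ_1 I), whose rows are
  r_1 = (-1, -1, -1),  r_2 = (-1, -1, -1),  r_3 = (-1, -1, -3).
  v is orthogonal to every row, so take v ∝ r_1 × r_3 = ((-1)·(-3) - (-1)·(-1), (-1)·(-1) - (-1)·(-3), (-1)·(-1) - (-1)·(-1)) = (2, -2, 0).
  Rescale (divide by 2): u = (1, -1, 0).
  ||u|| = √((1)² + (-1)² + (0)²) = √(2) ≈ 1.4142,  v_1 = u/||u|| ≈ (0.7071, -0.7071, 0) (||v_1|| = 1).

λ_1 = 8,  λ_2 = 7,  λ_3 = 4;  v_1 ≈ (0.7071, -0.7071, 0)


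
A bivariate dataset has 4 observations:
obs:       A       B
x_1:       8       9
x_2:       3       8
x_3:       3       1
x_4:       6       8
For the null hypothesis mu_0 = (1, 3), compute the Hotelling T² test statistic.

Step 1 — sample mean vector:
  mean(A) = (8 + 3 + 3 + 6) / 4 = 20/4 = 5
  mean(B) = (9 + 8 + 1 + 8) / 4 = 26/4 = 6.5
  x̄ = (5, 6.5),  deviation x̄ - mu_0 = (5, 6.5) - (1, 3) = (4, 3.5).

Step 2 — sample covariance matrix, S[i,j] = (1/(n-1)) · Σ_k (x_{k,i} - mean_i) · (x_{k,j} - mean_j), divisor n-1 = 3:
  S[A,A] = ((3)·(3) + (-2)·(-2) + (-2)·(-2) + (1)·(1)) / 3 = 18/3 = 6
  S[A,B] = ((3)·(2.5) + (-2)·(1.5) + (-2)·(-5.5) + (1)·(1.5)) / 3 = 17/3 = 5.6667
  S[B,B] = ((2.5)·(2.5) + (1.5)·(1.5) + (-5.5)·(-5.5) + (1.5)·(1.5)) / 3 = 41/3 = 13.6667
  S = [[6, 5.6667],
 [5.6667, 13.6667]].

Step 3 — invert S. det(S) = 6·13.6667 - (5.6667)² = 49.8889.
  S^{-1} = (1/det) · [[d, -b], [-b, a]] = [[0.2739, -0.1136],
 [-0.1136, 0.1203]].

Step 4 — quadratic form (x̄ - mu_0)^T · S^{-1} · (x̄ - mu_0):
  S^{-1} · (x̄ - mu_0) = (0.6982, -0.0334),
  (x̄ - mu_0)^T · [...] = (4)·(0.6982) + (3.5)·(-0.0334) = 2.6759.

Step 5 — scale by n: T² = 4 · 2.6759 = 10.7038.

T² ≈ 10.7038


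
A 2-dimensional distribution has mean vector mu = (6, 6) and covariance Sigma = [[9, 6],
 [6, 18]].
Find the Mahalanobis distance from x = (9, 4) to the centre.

Step 1 — centre the observation: (x - mu) = (3, -2).

Step 2 — invert Sigma. det(Sigma) = 9·18 - (6)² = 126.
  Sigma^{-1} = (1/det) · [[d, -b], [-b, a]] = [[0.1429, -0.0476],
 [-0.0476, 0.0714]].

Step 3 — form the quadratic (x - mu)^T · Sigma^{-1} · (x - mu):
  Sigma^{-1} · (x - mu) = (0.5238, -0.2857).
  (x - mu)^T · [Sigma^{-1} · (x - mu)] = (3)·(0.5238) + (-2)·(-0.2857) = 2.1429.

Step 4 — take square root: d = √(2.1429) ≈ 1.4639.

d(x, mu) = √(2.1429) ≈ 1.4639


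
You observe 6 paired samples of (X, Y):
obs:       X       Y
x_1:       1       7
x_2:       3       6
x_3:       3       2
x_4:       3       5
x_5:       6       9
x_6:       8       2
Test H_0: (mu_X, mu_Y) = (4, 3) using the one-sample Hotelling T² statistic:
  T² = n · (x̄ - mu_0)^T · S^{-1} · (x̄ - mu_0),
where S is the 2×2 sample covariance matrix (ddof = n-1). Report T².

Step 1 — sample mean vector:
  mean(X) = (1 + 3 + 3 + 3 + 6 + 8) / 6 = 24/6 = 4
  mean(Y) = (7 + 6 + 2 + 5 + 9 + 2) / 6 = 31/6 = 5.1667
  x̄ = (4, 5.1667),  deviation x̄ - mu_0 = (4, 5.1667) - (4, 3) = (0, 2.1667).

Step 2 — sample covariance matrix, S[i,j] = (1/(n-1)) · Σ_k (x_{k,i} - mean_i) · (x_{k,j} - mean_j), divisor n-1 = 5:
  S[X,X] = ((-3)·(-3) + (-1)·(-1) + (-1)·(-1) + (-1)·(-1) + (2)·(2) + (4)·(4)) / 5 = 32/5 = 6.4
  S[X,Y] = ((-3)·(1.8333) + (-1)·(0.8333) + (-1)·(-3.1667) + (-1)·(-0.1667) + (2)·(3.8333) + (4)·(-3.1667)) / 5 = -8/5 = -1.6
  S[Y,Y] = ((1.8333)·(1.8333) + (0.8333)·(0.8333) + (-3.1667)·(-3.1667) + (-0.1667)·(-0.1667) + (3.8333)·(3.8333) + (-3.1667)·(-3.1667)) / 5 = 38.8333/5 = 7.7667
  S = [[6.4, -1.6],
 [-1.6, 7.7667]].

Step 3 — invert S. det(S) = 6.4·7.7667 - (-1.6)² = 47.1467.
  S^{-1} = (1/det) · [[d, -b], [-b, a]] = [[0.1647, 0.0339],
 [0.0339, 0.1357]].

Step 4 — quadratic form (x̄ - mu_0)^T · S^{-1} · (x̄ - mu_0):
  S^{-1} · (x̄ - mu_0) = (0.0735, 0.2941),
  (x̄ - mu_0)^T · [...] = (0)·(0.0735) + (2.1667)·(0.2941) = 0.6373.

Step 5 — scale by n: T² = 6 · 0.6373 = 3.8235.

T² ≈ 3.8235


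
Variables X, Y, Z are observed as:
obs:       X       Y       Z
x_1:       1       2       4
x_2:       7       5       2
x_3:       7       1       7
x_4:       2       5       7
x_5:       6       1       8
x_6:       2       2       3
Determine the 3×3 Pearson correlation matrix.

Step 1 — column means:
  mean(X) = (1 + 7 + 7 + 2 + 6 + 2) / 6 = 25/6 = 4.1667
  mean(Y) = (2 + 5 + 1 + 5 + 1 + 2) / 6 = 16/6 = 2.6667
  mean(Z) = (4 + 2 + 7 + 7 + 8 + 3) / 6 = 31/6 = 5.1667

Step 2 — sample variances and covariances s[i,j] = (1/(n-1)) · Σ_k (x_{k,i} - mean_i) · (x_{k,j} - mean_j), with n-1 = 5:
  s[X,X] = ((-3.1667)·(-3.1667) + (2.8333)·(2.8333) + (2.8333)·(2.8333) + (-2.1667)·(-2.1667) + (1.8333)·(1.8333) + (-2.1667)·(-2.1667)) / 5 = 38.8333/5 = 7.7667
  s[X,Y] = ((-3.1667)·(-0.6667) + (2.8333)·(2.3333) + (2.8333)·(-1.6667) + (-2.1667)·(2.3333) + (1.8333)·(-1.6667) + (-2.1667)·(-0.6667)) / 5 = -2.6667/5 = -0.5333
  s[X,Z] = ((-3.1667)·(-1.1667) + (2.8333)·(-3.1667) + (2.8333)·(1.8333) + (-2.1667)·(1.8333) + (1.8333)·(2.8333) + (-2.1667)·(-2.1667)) / 5 = 5.8333/5 = 1.1667
  s[Y,Y] = ((-0.6667)·(-0.6667) + (2.3333)·(2.3333) + (-1.6667)·(-1.6667) + (2.3333)·(2.3333) + (-1.6667)·(-1.6667) + (-0.6667)·(-0.6667)) / 5 = 17.3333/5 = 3.4667
  s[Y,Z] = ((-0.6667)·(-1.1667) + (2.3333)·(-3.1667) + (-1.6667)·(1.8333) + (2.3333)·(1.8333) + (-1.6667)·(2.8333) + (-0.6667)·(-2.1667)) / 5 = -8.6667/5 = -1.7333
  s[Z,Z] = ((-1.1667)·(-1.1667) + (-3.1667)·(-3.1667) + (1.8333)·(1.8333) + (1.8333)·(1.8333) + (2.8333)·(2.8333) + (-2.1667)·(-2.1667)) / 5 = 30.8333/5 = 6.1667
  Sample standard deviations s_i = √(s[i,i]):
  s(X) = √(7.7667) = 2.7869
  s(Y) = √(3.4667) = 1.8619
  s(Z) = √(6.1667) = 2.4833

Step 3 — r_{ij} = s_{ij} / (s_i · s_j):
  r[X,X] = 1 (diagonal).
  r[X,Y] = -0.5333 / (2.7869 · 1.8619) = -0.5333 / 5.1889 = -0.1028
  r[X,Z] = 1.1667 / (2.7869 · 2.4833) = 1.1667 / 6.9206 = 0.1686
  r[Y,Y] = 1 (diagonal).
  r[Y,Z] = -1.7333 / (1.8619 · 2.4833) = -1.7333 / 4.6236 = -0.3749
  r[Z,Z] = 1 (diagonal).

R is symmetric with unit diagonal. Assembling:

R = [[1, -0.1028, 0.1686],
 [-0.1028, 1, -0.3749],
 [0.1686, -0.3749, 1]]


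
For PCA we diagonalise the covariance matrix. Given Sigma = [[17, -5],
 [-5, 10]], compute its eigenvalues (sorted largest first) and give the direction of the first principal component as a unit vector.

Step 1 — characteristic polynomial of 2×2 Sigma:
  det(Sigma - λI) = λ² - trace · λ + det = 0.
  trace = 17 + 10 = 27, det = 17·10 - (-5)² = 145.
Step 2 — discriminant:
  Δ = trace² - 4·det = 729 - 580 = 149.
Step 3 — eigenvalues:
  λ = (trace ± √Δ)/2 = (27 ± 12.2066)/2,
  λ_1 = 19.6033,  λ_2 = 7.3967.

Step 4 — unit eigenvector for λ_1: solve (Sigma - λ_1 I)v = 0. First row:
  (17 - 19.6033)·v_x + (-5)·v_y = 0, i.e. (-2.6033)·v_x + (-5)·v_y = 0,
  so v ∝ (b, λ_1 - a) = (-5, 2.6033); multiply by -1 so the first entry is positive: u = (5, -2.6033).
  ||u|| = √((5)² + (-2.6033)²) = √(31.7771) ≈ 5.6371,
  v_1 = u/||u|| ≈ (0.887, -0.4618) (||v_1|| = 1).

λ_1 = 19.6033,  λ_2 = 7.3967;  v_1 ≈ (0.887, -0.4618)


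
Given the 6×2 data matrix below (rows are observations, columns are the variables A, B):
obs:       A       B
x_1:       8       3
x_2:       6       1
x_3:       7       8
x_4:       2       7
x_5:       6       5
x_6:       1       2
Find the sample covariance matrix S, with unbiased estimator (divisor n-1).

Step 1 — column means:
  mean(A) = (8 + 6 + 7 + 2 + 6 + 1) / 6 = 30/6 = 5
  mean(B) = (3 + 1 + 8 + 7 + 5 + 2) / 6 = 26/6 = 4.3333

Step 2 — sample covariance S[i,j] = (1/(n-1)) · Σ_k (x_{k,i} - mean_i) · (x_{k,j} - mean_j), with n-1 = 5.
  S[A,A] = ((3)·(3) + (1)·(1) + (2)·(2) + (-3)·(-3) + (1)·(1) + (-4)·(-4)) / 5 = 40/5 = 8
  S[A,B] = ((3)·(-1.3333) + (1)·(-3.3333) + (2)·(3.6667) + (-3)·(2.6667) + (1)·(0.6667) + (-4)·(-2.3333)) / 5 = 2/5 = 0.4
  S[B,B] = ((-1.3333)·(-1.3333) + (-3.3333)·(-3.3333) + (3.6667)·(3.6667) + (2.6667)·(2.6667) + (0.6667)·(0.6667) + (-2.3333)·(-2.3333)) / 5 = 39.3333/5 = 7.8667

S is symmetric (S[j,i] = S[i,j]). Assembling:

S = [[8, 0.4],
 [0.4, 7.8667]]


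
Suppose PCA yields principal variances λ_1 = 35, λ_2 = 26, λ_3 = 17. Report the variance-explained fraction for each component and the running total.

Step 1 — total variance = trace(Sigma) = Σ λ_i = 35 + 26 + 17 = 78.

Step 2 — fraction explained by component i = λ_i / Σ λ:
  PC1: 35/78 = 0.4487
  PC2: 26/78 = 0.3333
  PC3: 17/78 = 0.2179

Step 3 — cumulative fraction after k components = (λ_1 + ... + λ_k) / Σ λ:
  k = 1: 35/78 = 0.4487
  k = 2: (35 + 26)/78 = 61/78 = 0.7821
  k = 3: (35 + 26 + 17)/78 = 78/78 = 1

Summary (fraction, with percent):

explained: PC1 0.4487 (44.87%), PC2 0.3333 (33.33%), PC3 0.2179 (21.79%);  cumulative: 0.4487, 0.7821, 1


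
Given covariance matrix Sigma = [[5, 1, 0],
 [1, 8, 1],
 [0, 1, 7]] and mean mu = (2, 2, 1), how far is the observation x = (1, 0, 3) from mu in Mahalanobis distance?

Step 1 — centre the observation: (x - mu) = (-1, -2, 2).

Step 2 — invert Sigma (cofactor / det for 3×3, or solve directly):
  Sigma^{-1} = [[0.2052, -0.0261, 0.0037],
 [-0.0261, 0.1306, -0.0187],
 [0.0037, -0.0187, 0.1455]].

Step 3 — form the quadratic (x - mu)^T · Sigma^{-1} · (x - mu):
  Sigma^{-1} · (x - mu) = (-0.1455, -0.2724, 0.3246).
  (x - mu)^T · [Sigma^{-1} · (x - mu)] = (-1)·(-0.1455) + (-2)·(-0.2724) + (2)·(0.3246) = 1.3396.

Step 4 — take square root: d = √(1.3396) ≈ 1.1574.

d(x, mu) = √(1.3396) ≈ 1.1574


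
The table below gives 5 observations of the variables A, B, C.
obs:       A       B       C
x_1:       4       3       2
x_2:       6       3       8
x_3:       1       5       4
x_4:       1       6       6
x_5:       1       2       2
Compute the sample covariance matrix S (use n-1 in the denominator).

Step 1 — column means:
  mean(A) = (4 + 6 + 1 + 1 + 1) / 5 = 13/5 = 2.6
  mean(B) = (3 + 3 + 5 + 6 + 2) / 5 = 19/5 = 3.8
  mean(C) = (2 + 8 + 4 + 6 + 2) / 5 = 22/5 = 4.4

Step 2 — sample covariance S[i,j] = (1/(n-1)) · Σ_k (x_{k,i} - mean_i) · (x_{k,j} - mean_j), with n-1 = 4.
  S[A,A] = ((1.4)·(1.4) + (3.4)·(3.4) + (-1.6)·(-1.6) + (-1.6)·(-1.6) + (-1.6)·(-1.6)) / 4 = 21.2/4 = 5.3
  S[A,B] = ((1.4)·(-0.8) + (3.4)·(-0.8) + (-1.6)·(1.2) + (-1.6)·(2.2) + (-1.6)·(-1.8)) / 4 = -6.4/4 = -1.6
  S[A,C] = ((1.4)·(-2.4) + (3.4)·(3.6) + (-1.6)·(-0.4) + (-1.6)·(1.6) + (-1.6)·(-2.4)) / 4 = 10.8/4 = 2.7
  S[B,B] = ((-0.8)·(-0.8) + (-0.8)·(-0.8) + (1.2)·(1.2) + (2.2)·(2.2) + (-1.8)·(-1.8)) / 4 = 10.8/4 = 2.7
  S[B,C] = ((-0.8)·(-2.4) + (-0.8)·(3.6) + (1.2)·(-0.4) + (2.2)·(1.6) + (-1.8)·(-2.4)) / 4 = 6.4/4 = 1.6
  S[C,C] = ((-2.4)·(-2.4) + (3.6)·(3.6) + (-0.4)·(-0.4) + (1.6)·(1.6) + (-2.4)·(-2.4)) / 4 = 27.2/4 = 6.8

S is symmetric (S[j,i] = S[i,j]). Assembling:

S = [[5.3, -1.6, 2.7],
 [-1.6, 2.7, 1.6],
 [2.7, 1.6, 6.8]]


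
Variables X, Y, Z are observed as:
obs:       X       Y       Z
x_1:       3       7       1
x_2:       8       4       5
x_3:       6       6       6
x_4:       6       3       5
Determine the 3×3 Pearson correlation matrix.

Step 1 — column means:
  mean(X) = (3 + 8 + 6 + 6) / 4 = 23/4 = 5.75
  mean(Y) = (7 + 4 + 6 + 3) / 4 = 20/4 = 5
  mean(Z) = (1 + 5 + 6 + 5) / 4 = 17/4 = 4.25

Step 2 — sample variances and covariances s[i,j] = (1/(n-1)) · Σ_k (x_{k,i} - mean_i) · (x_{k,j} - mean_j), with n-1 = 3:
  s[X,X] = ((-2.75)·(-2.75) + (2.25)·(2.25) + (0.25)·(0.25) + (0.25)·(0.25)) / 3 = 12.75/3 = 4.25
  s[X,Y] = ((-2.75)·(2) + (2.25)·(-1) + (0.25)·(1) + (0.25)·(-2)) / 3 = -8/3 = -2.6667
  s[X,Z] = ((-2.75)·(-3.25) + (2.25)·(0.75) + (0.25)·(1.75) + (0.25)·(0.75)) / 3 = 11.25/3 = 3.75
  s[Y,Y] = ((2)·(2) + (-1)·(-1) + (1)·(1) + (-2)·(-2)) / 3 = 10/3 = 3.3333
  s[Y,Z] = ((2)·(-3.25) + (-1)·(0.75) + (1)·(1.75) + (-2)·(0.75)) / 3 = -7/3 = -2.3333
  s[Z,Z] = ((-3.25)·(-3.25) + (0.75)·(0.75) + (1.75)·(1.75) + (0.75)·(0.75)) / 3 = 14.75/3 = 4.9167
  Sample standard deviations s_i = √(s[i,i]):
  s(X) = √(4.25) = 2.0616
  s(Y) = √(3.3333) = 1.8257
  s(Z) = √(4.9167) = 2.2174

Step 3 — r_{ij} = s_{ij} / (s_i · s_j):
  r[X,X] = 1 (diagonal).
  r[X,Y] = -2.6667 / (2.0616 · 1.8257) = -2.6667 / 3.7639 = -0.7085
  r[X,Z] = 3.75 / (2.0616 · 2.2174) = 3.75 / 4.5712 = 0.8204
  r[Y,Y] = 1 (diagonal).
  r[Y,Z] = -2.3333 / (1.8257 · 2.2174) = -2.3333 / 4.0483 = -0.5764
  r[Z,Z] = 1 (diagonal).

R is symmetric with unit diagonal. Assembling:

R = [[1, -0.7085, 0.8204],
 [-0.7085, 1, -0.5764],
 [0.8204, -0.5764, 1]]


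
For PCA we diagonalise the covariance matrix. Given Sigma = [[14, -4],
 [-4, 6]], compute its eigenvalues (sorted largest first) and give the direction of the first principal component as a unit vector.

Step 1 — characteristic polynomial of 2×2 Sigma:
  det(Sigma - λI) = λ² - trace · λ + det = 0.
  trace = 14 + 6 = 20, det = 14·6 - (-4)² = 68.
Step 2 — discriminant:
  Δ = trace² - 4·det = 400 - 272 = 128.
Step 3 — eigenvalues:
  λ = (trace ± √Δ)/2 = (20 ± 11.3137)/2,
  λ_1 = 15.6569,  λ_2 = 4.3431.

Step 4 — unit eigenvector for λ_1: solve (Sigma - λ_1 I)v = 0. First row:
  (14 - 15.6569)·v_x + (-4)·v_y = 0, i.e. (-1.6569)·v_x + (-4)·v_y = 0,
  so v ∝ (b, λ_1 - a) = (-4, 1.6569); multiply by -1 so the first entry is positive: u = (4, -1.6569).
  ||u|| = √((4)² + (-1.6569)²) = √(18.7452) ≈ 4.3296,
  v_1 = u/||u|| ≈ (0.9239, -0.3827) (||v_1|| = 1).

λ_1 = 15.6569,  λ_2 = 4.3431;  v_1 ≈ (0.9239, -0.3827)


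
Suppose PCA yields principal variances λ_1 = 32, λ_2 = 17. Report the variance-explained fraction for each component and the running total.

Step 1 — total variance = trace(Sigma) = Σ λ_i = 32 + 17 = 49.

Step 2 — fraction explained by component i = λ_i / Σ λ:
  PC1: 32/49 = 0.6531
  PC2: 17/49 = 0.3469

Step 3 — cumulative fraction after k components = (λ_1 + ... + λ_k) / Σ λ:
  k = 1: 32/49 = 0.6531
  k = 2: (32 + 17)/49 = 49/49 = 1

Summary (fraction, with percent):

explained: PC1 0.6531 (65.31%), PC2 0.3469 (34.69%);  cumulative: 0.6531, 1


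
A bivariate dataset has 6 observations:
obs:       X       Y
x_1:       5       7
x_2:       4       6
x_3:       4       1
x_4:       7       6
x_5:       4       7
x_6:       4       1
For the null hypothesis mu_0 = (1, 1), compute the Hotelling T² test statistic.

Step 1 — sample mean vector:
  mean(X) = (5 + 4 + 4 + 7 + 4 + 4) / 6 = 28/6 = 4.6667
  mean(Y) = (7 + 6 + 1 + 6 + 7 + 1) / 6 = 28/6 = 4.6667
  x̄ = (4.6667, 4.6667),  deviation x̄ - mu_0 = (4.6667, 4.6667) - (1, 1) = (3.6667, 3.6667).

Step 2 — sample covariance matrix, S[i,j] = (1/(n-1)) · Σ_k (x_{k,i} - mean_i) · (x_{k,j} - mean_j), divisor n-1 = 5:
  S[X,X] = ((0.3333)·(0.3333) + (-0.6667)·(-0.6667) + (-0.6667)·(-0.6667) + (2.3333)·(2.3333) + (-0.6667)·(-0.6667) + (-0.6667)·(-0.6667)) / 5 = 7.3333/5 = 1.4667
  S[X,Y] = ((0.3333)·(2.3333) + (-0.6667)·(1.3333) + (-0.6667)·(-3.6667) + (2.3333)·(1.3333) + (-0.6667)·(2.3333) + (-0.6667)·(-3.6667)) / 5 = 6.3333/5 = 1.2667
  S[Y,Y] = ((2.3333)·(2.3333) + (1.3333)·(1.3333) + (-3.6667)·(-3.6667) + (1.3333)·(1.3333) + (2.3333)·(2.3333) + (-3.6667)·(-3.6667)) / 5 = 41.3333/5 = 8.2667
  S = [[1.4667, 1.2667],
 [1.2667, 8.2667]].

Step 3 — invert S. det(S) = 1.4667·8.2667 - (1.2667)² = 10.52.
  S^{-1} = (1/det) · [[d, -b], [-b, a]] = [[0.7858, -0.1204],
 [-0.1204, 0.1394]].

Step 4 — quadratic form (x̄ - mu_0)^T · S^{-1} · (x̄ - mu_0):
  S^{-1} · (x̄ - mu_0) = (2.4398, 0.0697),
  (x̄ - mu_0)^T · [...] = (3.6667)·(2.4398) + (3.6667)·(0.0697) = 9.2015.

Step 5 — scale by n: T² = 6 · 9.2015 = 55.2091.

T² ≈ 55.2091


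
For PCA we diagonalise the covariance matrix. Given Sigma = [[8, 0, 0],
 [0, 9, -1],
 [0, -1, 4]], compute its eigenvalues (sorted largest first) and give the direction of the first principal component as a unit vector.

Step 1 — characteristic polynomial p(λ) = det(λI - Sigma) = λ³ - tr·λ² + c_1·λ - det, where tr = trace, c_1 = sum of the principal 2×2 minors, det = det(Sigma):
  tr = 8 + 9 + 4 = 21,
  c_1 = (8·9 - (0)²) + (8·4 - (0)²) + (9·4 - (-1)²) = 72 + 32 + 35 = 139,
  det = 8·(9·4 - (-1)²) - (0)·((0)·4 - (-1)·(0)) + (0)·((0)·(-1) - 9·(0)) = 8·(35) - (0)·(0) + (0)·(0) = 280.
  So p(λ) = λ³ - 21λ² + 139λ - 280.
Step 2 — look for an integer root (rational root theorem: any rational root is an integer divisor of 280). Testing λ = 8:
  p(8) = 512 - 1344 + 1112 - 280 = 0  ✓
  Dividing out (λ - 8): p(λ) = (λ - 8)(λ² - 13λ + 35).
Step 3 — remaining eigenvalues from the quadratic λ² - 13λ + 35 = 0:
  Δ = 13² - 4·35 = 169 - 140 = 29,  λ = (13 ± √29)/2 = (13 ± 5.3852)/2 ≈ 9.1926 or 3.8074.
  Sorted: λ_1 = 9.1926,  λ_2 = 8,  λ_3 = 3.8074  (check: sum = 21 = tr ✓).

Step 4 — unit eigenvector for λ_1 ≈ 9.1926: v spans the null space of (Sigma - λ_1 I), whose rows are
  r_1 = (-1.1926, 0, 0),  r_2 = (0, -0.1926, -1),  r_3 = (0, -1, -5.1926).
  v is orthogonal to every row, so take v ∝ r_1 × r_2 = ((0)·(-1) - (0)·(-0.1926), (0)·(0) - (-1.1926)·(-1), (-1.1926)·(-0.1926) - (0)·(0)) ≈ (0, -1.1926, 0.2297).
  Rescale (multiply by -1 so the first nonzero entry is positive): u = (0, 1.1926, -0.2297).
  ||u|| = √((0)² + (1.1926)² + (-0.2297)²) = √(1.475) ≈ 1.2145,  v_1 = u/||u|| ≈ (0, 0.982, -0.1891) (||v_1|| = 1).

λ_1 = 9.1926,  λ_2 = 8,  λ_3 = 3.8074;  v_1 ≈ (0, 0.982, -0.1891)


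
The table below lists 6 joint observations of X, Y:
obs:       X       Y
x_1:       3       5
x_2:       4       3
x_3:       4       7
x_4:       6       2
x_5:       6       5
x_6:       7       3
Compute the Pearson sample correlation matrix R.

Step 1 — column means:
  mean(X) = (3 + 4 + 4 + 6 + 6 + 7) / 6 = 30/6 = 5
  mean(Y) = (5 + 3 + 7 + 2 + 5 + 3) / 6 = 25/6 = 4.1667

Step 2 — sample variances and covariances s[i,j] = (1/(n-1)) · Σ_k (x_{k,i} - mean_i) · (x_{k,j} - mean_j), with n-1 = 5:
  s[X,X] = ((-2)·(-2) + (-1)·(-1) + (-1)·(-1) + (1)·(1) + (1)·(1) + (2)·(2)) / 5 = 12/5 = 2.4
  s[X,Y] = ((-2)·(0.8333) + (-1)·(-1.1667) + (-1)·(2.8333) + (1)·(-2.1667) + (1)·(0.8333) + (2)·(-1.1667)) / 5 = -7/5 = -1.4
  s[Y,Y] = ((0.8333)·(0.8333) + (-1.1667)·(-1.1667) + (2.8333)·(2.8333) + (-2.1667)·(-2.1667) + (0.8333)·(0.8333) + (-1.1667)·(-1.1667)) / 5 = 16.8333/5 = 3.3667
  Sample standard deviations s_i = √(s[i,i]):
  s(X) = √(2.4) = 1.5492
  s(Y) = √(3.3667) = 1.8348

Step 3 — r_{ij} = s_{ij} / (s_i · s_j):
  r[X,X] = 1 (diagonal).
  r[X,Y] = -1.4 / (1.5492 · 1.8348) = -1.4 / 2.8425 = -0.4925
  r[Y,Y] = 1 (diagonal).

R is symmetric with unit diagonal. Assembling:

R = [[1, -0.4925],
 [-0.4925, 1]]


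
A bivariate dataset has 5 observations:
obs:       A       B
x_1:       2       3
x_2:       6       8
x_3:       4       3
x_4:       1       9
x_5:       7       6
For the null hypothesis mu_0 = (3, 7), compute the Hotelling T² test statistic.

Step 1 — sample mean vector:
  mean(A) = (2 + 6 + 4 + 1 + 7) / 5 = 20/5 = 4
  mean(B) = (3 + 8 + 3 + 9 + 6) / 5 = 29/5 = 5.8
  x̄ = (4, 5.8),  deviation x̄ - mu_0 = (4, 5.8) - (3, 7) = (1, -1.2).

Step 2 — sample covariance matrix, S[i,j] = (1/(n-1)) · Σ_k (x_{k,i} - mean_i) · (x_{k,j} - mean_j), divisor n-1 = 4:
  S[A,A] = ((-2)·(-2) + (2)·(2) + (0)·(0) + (-3)·(-3) + (3)·(3)) / 4 = 26/4 = 6.5
  S[A,B] = ((-2)·(-2.8) + (2)·(2.2) + (0)·(-2.8) + (-3)·(3.2) + (3)·(0.2)) / 4 = 1/4 = 0.25
  S[B,B] = ((-2.8)·(-2.8) + (2.2)·(2.2) + (-2.8)·(-2.8) + (3.2)·(3.2) + (0.2)·(0.2)) / 4 = 30.8/4 = 7.7
  S = [[6.5, 0.25],
 [0.25, 7.7]].

Step 3 — invert S. det(S) = 6.5·7.7 - (0.25)² = 49.9875.
  S^{-1} = (1/det) · [[d, -b], [-b, a]] = [[0.154, -0.005],
 [-0.005, 0.13]].

Step 4 — quadratic form (x̄ - mu_0)^T · S^{-1} · (x̄ - mu_0):
  S^{-1} · (x̄ - mu_0) = (0.16, -0.161),
  (x̄ - mu_0)^T · [...] = (1)·(0.16) + (-1.2)·(-0.161) = 0.3533.

Step 5 — scale by n: T² = 5 · 0.3533 = 1.7664.

T² ≈ 1.7664


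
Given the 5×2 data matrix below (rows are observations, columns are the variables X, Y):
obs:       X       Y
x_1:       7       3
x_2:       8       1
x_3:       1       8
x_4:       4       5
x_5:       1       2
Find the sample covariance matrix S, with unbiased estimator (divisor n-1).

Step 1 — column means:
  mean(X) = (7 + 8 + 1 + 4 + 1) / 5 = 21/5 = 4.2
  mean(Y) = (3 + 1 + 8 + 5 + 2) / 5 = 19/5 = 3.8

Step 2 — sample covariance S[i,j] = (1/(n-1)) · Σ_k (x_{k,i} - mean_i) · (x_{k,j} - mean_j), with n-1 = 4.
  S[X,X] = ((2.8)·(2.8) + (3.8)·(3.8) + (-3.2)·(-3.2) + (-0.2)·(-0.2) + (-3.2)·(-3.2)) / 4 = 42.8/4 = 10.7
  S[X,Y] = ((2.8)·(-0.8) + (3.8)·(-2.8) + (-3.2)·(4.2) + (-0.2)·(1.2) + (-3.2)·(-1.8)) / 4 = -20.8/4 = -5.2
  S[Y,Y] = ((-0.8)·(-0.8) + (-2.8)·(-2.8) + (4.2)·(4.2) + (1.2)·(1.2) + (-1.8)·(-1.8)) / 4 = 30.8/4 = 7.7

S is symmetric (S[j,i] = S[i,j]). Assembling:

S = [[10.7, -5.2],
 [-5.2, 7.7]]


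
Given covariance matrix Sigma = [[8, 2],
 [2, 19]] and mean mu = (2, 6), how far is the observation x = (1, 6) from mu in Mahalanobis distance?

Step 1 — centre the observation: (x - mu) = (-1, 0).

Step 2 — invert Sigma. det(Sigma) = 8·19 - (2)² = 148.
  Sigma^{-1} = (1/det) · [[d, -b], [-b, a]] = [[0.1284, -0.0135],
 [-0.0135, 0.0541]].

Step 3 — form the quadratic (x - mu)^T · Sigma^{-1} · (x - mu):
  Sigma^{-1} · (x - mu) = (-0.1284, 0.0135).
  (x - mu)^T · [Sigma^{-1} · (x - mu)] = (-1)·(-0.1284) + (0)·(0.0135) = 0.1284.

Step 4 — take square root: d = √(0.1284) ≈ 0.3583.

d(x, mu) = √(0.1284) ≈ 0.3583


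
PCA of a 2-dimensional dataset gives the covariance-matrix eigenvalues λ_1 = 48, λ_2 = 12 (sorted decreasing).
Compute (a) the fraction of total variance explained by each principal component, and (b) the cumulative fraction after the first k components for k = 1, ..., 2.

Step 1 — total variance = trace(Sigma) = Σ λ_i = 48 + 12 = 60.

Step 2 — fraction explained by component i = λ_i / Σ λ:
  PC1: 48/60 = 0.8
  PC2: 12/60 = 0.2

Step 3 — cumulative fraction after k components = (λ_1 + ... + λ_k) / Σ λ:
  k = 1: 48/60 = 0.8
  k = 2: (48 + 12)/60 = 60/60 = 1

Summary (fraction, with percent):

explained: PC1 0.8 (80%), PC2 0.2 (20%);  cumulative: 0.8, 1


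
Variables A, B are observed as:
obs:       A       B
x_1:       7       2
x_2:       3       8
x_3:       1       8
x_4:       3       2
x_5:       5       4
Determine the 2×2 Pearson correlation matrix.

Step 1 — column means:
  mean(A) = (7 + 3 + 1 + 3 + 5) / 5 = 19/5 = 3.8
  mean(B) = (2 + 8 + 8 + 2 + 4) / 5 = 24/5 = 4.8

Step 2 — sample variances and covariances s[i,j] = (1/(n-1)) · Σ_k (x_{k,i} - mean_i) · (x_{k,j} - mean_j), with n-1 = 4:
  s[A,A] = ((3.2)·(3.2) + (-0.8)·(-0.8) + (-2.8)·(-2.8) + (-0.8)·(-0.8) + (1.2)·(1.2)) / 4 = 20.8/4 = 5.2
  s[A,B] = ((3.2)·(-2.8) + (-0.8)·(3.2) + (-2.8)·(3.2) + (-0.8)·(-2.8) + (1.2)·(-0.8)) / 4 = -19.2/4 = -4.8
  s[B,B] = ((-2.8)·(-2.8) + (3.2)·(3.2) + (3.2)·(3.2) + (-2.8)·(-2.8) + (-0.8)·(-0.8)) / 4 = 36.8/4 = 9.2
  Sample standard deviations s_i = √(s[i,i]):
  s(A) = √(5.2) = 2.2804
  s(B) = √(9.2) = 3.0332

Step 3 — r_{ij} = s_{ij} / (s_i · s_j):
  r[A,A] = 1 (diagonal).
  r[A,B] = -4.8 / (2.2804 · 3.0332) = -4.8 / 6.9166 = -0.694
  r[B,B] = 1 (diagonal).

R is symmetric with unit diagonal. Assembling:

R = [[1, -0.694],
 [-0.694, 1]]


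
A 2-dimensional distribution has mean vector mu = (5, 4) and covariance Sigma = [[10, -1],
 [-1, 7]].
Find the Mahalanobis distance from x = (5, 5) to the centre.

Step 1 — centre the observation: (x - mu) = (0, 1).

Step 2 — invert Sigma. det(Sigma) = 10·7 - (-1)² = 69.
  Sigma^{-1} = (1/det) · [[d, -b], [-b, a]] = [[0.1014, 0.0145],
 [0.0145, 0.1449]].

Step 3 — form the quadratic (x - mu)^T · Sigma^{-1} · (x - mu):
  Sigma^{-1} · (x - mu) = (0.0145, 0.1449).
  (x - mu)^T · [Sigma^{-1} · (x - mu)] = (0)·(0.0145) + (1)·(0.1449) = 0.1449.

Step 4 — take square root: d = √(0.1449) ≈ 0.3807.

d(x, mu) = √(0.1449) ≈ 0.3807


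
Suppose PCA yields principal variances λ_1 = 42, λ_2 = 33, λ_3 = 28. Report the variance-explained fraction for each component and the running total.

Step 1 — total variance = trace(Sigma) = Σ λ_i = 42 + 33 + 28 = 103.

Step 2 — fraction explained by component i = λ_i / Σ λ:
  PC1: 42/103 = 0.4078
  PC2: 33/103 = 0.3204
  PC3: 28/103 = 0.2718

Step 3 — cumulative fraction after k components = (λ_1 + ... + λ_k) / Σ λ:
  k = 1: 42/103 = 0.4078
  k = 2: (42 + 33)/103 = 75/103 = 0.7282
  k = 3: (42 + 33 + 28)/103 = 103/103 = 1

Summary (fraction, with percent):

explained: PC1 0.4078 (40.78%), PC2 0.3204 (32.04%), PC3 0.2718 (27.18%);  cumulative: 0.4078, 0.7282, 1


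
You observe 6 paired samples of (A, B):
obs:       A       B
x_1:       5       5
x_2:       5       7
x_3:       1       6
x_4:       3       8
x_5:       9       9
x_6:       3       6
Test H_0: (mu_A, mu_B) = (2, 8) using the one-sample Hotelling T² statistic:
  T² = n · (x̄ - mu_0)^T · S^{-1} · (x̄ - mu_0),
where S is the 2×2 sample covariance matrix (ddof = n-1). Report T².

Step 1 — sample mean vector:
  mean(A) = (5 + 5 + 1 + 3 + 9 + 3) / 6 = 26/6 = 4.3333
  mean(B) = (5 + 7 + 6 + 8 + 9 + 6) / 6 = 41/6 = 6.8333
  x̄ = (4.3333, 6.8333),  deviation x̄ - mu_0 = (4.3333, 6.8333) - (2, 8) = (2.3333, -1.1667).

Step 2 — sample covariance matrix, S[i,j] = (1/(n-1)) · Σ_k (x_{k,i} - mean_i) · (x_{k,j} - mean_j), divisor n-1 = 5:
  S[A,A] = ((0.6667)·(0.6667) + (0.6667)·(0.6667) + (-3.3333)·(-3.3333) + (-1.3333)·(-1.3333) + (4.6667)·(4.6667) + (-1.3333)·(-1.3333)) / 5 = 37.3333/5 = 7.4667
  S[A,B] = ((0.6667)·(-1.8333) + (0.6667)·(0.1667) + (-3.3333)·(-0.8333) + (-1.3333)·(1.1667) + (4.6667)·(2.1667) + (-1.3333)·(-0.8333)) / 5 = 11.3333/5 = 2.2667
  S[B,B] = ((-1.8333)·(-1.8333) + (0.1667)·(0.1667) + (-0.8333)·(-0.8333) + (1.1667)·(1.1667) + (2.1667)·(2.1667) + (-0.8333)·(-0.8333)) / 5 = 10.8333/5 = 2.1667
  S = [[7.4667, 2.2667],
 [2.2667, 2.1667]].

Step 3 — invert S. det(S) = 7.4667·2.1667 - (2.2667)² = 11.04.
  S^{-1} = (1/det) · [[d, -b], [-b, a]] = [[0.1963, -0.2053],
 [-0.2053, 0.6763]].

Step 4 — quadratic form (x̄ - mu_0)^T · S^{-1} · (x̄ - mu_0):
  S^{-1} · (x̄ - mu_0) = (0.6975, -1.2681),
  (x̄ - mu_0)^T · [...] = (2.3333)·(0.6975) + (-1.1667)·(-1.2681) = 3.1069.

Step 5 — scale by n: T² = 6 · 3.1069 = 18.6413.

T² ≈ 18.6413


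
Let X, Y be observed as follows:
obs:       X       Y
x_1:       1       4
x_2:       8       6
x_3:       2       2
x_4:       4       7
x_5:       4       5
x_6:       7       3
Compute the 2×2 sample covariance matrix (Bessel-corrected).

Step 1 — column means:
  mean(X) = (1 + 8 + 2 + 4 + 4 + 7) / 6 = 26/6 = 4.3333
  mean(Y) = (4 + 6 + 2 + 7 + 5 + 3) / 6 = 27/6 = 4.5

Step 2 — sample covariance S[i,j] = (1/(n-1)) · Σ_k (x_{k,i} - mean_i) · (x_{k,j} - mean_j), with n-1 = 5.
  S[X,X] = ((-3.3333)·(-3.3333) + (3.6667)·(3.6667) + (-2.3333)·(-2.3333) + (-0.3333)·(-0.3333) + (-0.3333)·(-0.3333) + (2.6667)·(2.6667)) / 5 = 37.3333/5 = 7.4667
  S[X,Y] = ((-3.3333)·(-0.5) + (3.6667)·(1.5) + (-2.3333)·(-2.5) + (-0.3333)·(2.5) + (-0.3333)·(0.5) + (2.6667)·(-1.5)) / 5 = 8/5 = 1.6
  S[Y,Y] = ((-0.5)·(-0.5) + (1.5)·(1.5) + (-2.5)·(-2.5) + (2.5)·(2.5) + (0.5)·(0.5) + (-1.5)·(-1.5)) / 5 = 17.5/5 = 3.5

S is symmetric (S[j,i] = S[i,j]). Assembling:

S = [[7.4667, 1.6],
 [1.6, 3.5]]


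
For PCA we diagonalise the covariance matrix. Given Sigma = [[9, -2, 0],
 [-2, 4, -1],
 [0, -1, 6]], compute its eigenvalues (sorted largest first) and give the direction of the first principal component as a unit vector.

Step 1 — characteristic polynomial p(λ) = det(λI - Sigma) = λ³ - tr·λ² + c_1·λ - det, where tr = trace, c_1 = sum of the principal 2×2 minors, det = det(Sigma):
  tr = 9 + 4 + 6 = 19,
  c_1 = (9·4 - (-2)²) + (9·6 - (0)²) + (4·6 - (-1)²) = 32 + 54 + 23 = 109,
  det = 9·(4·6 - (-1)²) - (-2)·((-2)·6 - (-1)·(0)) + (0)·((-2)·(-1) - 4·(0)) = 9·(23) - (-2)·(-12) + (0)·(2) = 183.
  So p(λ) = λ³ - 19λ² + 109λ - 183.
Step 2 — look for an integer root (rational root theorem: any rational root is an integer divisor of 183). Testing λ = 3:
  p(3) = 27 - 171 + 327 - 183 = 0  ✓
  Dividing out (λ - 3): p(λ) = (λ - 3)(λ² - 16λ + 61).
Step 3 — remaining eigenvalues from the quadratic λ² - 16λ + 61 = 0:
  Δ = 16² - 4·61 = 256 - 244 = 12,  λ = (16 ± √12)/2 = (16 ± 3.4641)/2 ≈ 9.7321 or 6.2679.
  Sorted: λ_1 = 9.7321,  λ_2 = 6.2679,  λ_3 = 3  (check: sum = 19 = tr ✓).

Step 4 — unit eigenvector for λ_1 ≈ 9.7321: v spans the null space of (Sigma - λ_1 I), whose rows are
  r_1 = (-0.7321, -2, 0),  r_2 = (-2, -5.7321, -1),  r_3 = (0, -1, -3.7321).
  v is orthogonal to every row, so take v ∝ r_2 × r_3 = ((-5.7321)·(-3.7321) - (-1)·(-1), (-1)·(0) - (-2)·(-3.7321), (-2)·(-1) - (-5.7321)·(0)) ≈ (20.3923, -7.4641, 2).
  Let u = (20.3923, -7.4641, 2).
  ||u|| = √((20.3923)² + (-7.4641)² + (2)²) = √(475.5589) ≈ 21.8073,  v_1 = u/||u|| ≈ (0.9351, -0.3423, 0.0917) (||v_1|| = 1).

λ_1 = 9.7321,  λ_2 = 6.2679,  λ_3 = 3;  v_1 ≈ (0.9351, -0.3423, 0.0917)


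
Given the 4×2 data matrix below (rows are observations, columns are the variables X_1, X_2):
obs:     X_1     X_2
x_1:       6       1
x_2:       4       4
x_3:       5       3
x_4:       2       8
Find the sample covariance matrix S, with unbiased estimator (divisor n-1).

Step 1 — column means:
  mean(X_1) = (6 + 4 + 5 + 2) / 4 = 17/4 = 4.25
  mean(X_2) = (1 + 4 + 3 + 8) / 4 = 16/4 = 4

Step 2 — sample covariance S[i,j] = (1/(n-1)) · Σ_k (x_{k,i} - mean_i) · (x_{k,j} - mean_j), with n-1 = 3.
  S[X_1,X_1] = ((1.75)·(1.75) + (-0.25)·(-0.25) + (0.75)·(0.75) + (-2.25)·(-2.25)) / 3 = 8.75/3 = 2.9167
  S[X_1,X_2] = ((1.75)·(-3) + (-0.25)·(0) + (0.75)·(-1) + (-2.25)·(4)) / 3 = -15/3 = -5
  S[X_2,X_2] = ((-3)·(-3) + (0)·(0) + (-1)·(-1) + (4)·(4)) / 3 = 26/3 = 8.6667

S is symmetric (S[j,i] = S[i,j]). Assembling:

S = [[2.9167, -5],
 [-5, 8.6667]]
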